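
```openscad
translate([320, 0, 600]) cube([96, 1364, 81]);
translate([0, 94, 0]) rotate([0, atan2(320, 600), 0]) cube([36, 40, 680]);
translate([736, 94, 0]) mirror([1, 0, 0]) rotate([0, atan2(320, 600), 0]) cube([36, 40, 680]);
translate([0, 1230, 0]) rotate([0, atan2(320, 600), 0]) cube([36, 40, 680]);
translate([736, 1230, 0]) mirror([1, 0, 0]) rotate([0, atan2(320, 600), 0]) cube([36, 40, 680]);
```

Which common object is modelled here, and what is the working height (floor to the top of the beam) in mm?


A sawhorse. The overall height is 681 mm.

A beam across two mirrored pairs of raked legs — a sawhorse. The beam's underside is at z = 600 (matching the legs' vertical rise in atan2(320, 600)) and the beam is 81 mm tall, so its top is at 600 + 81 = 681 mm. The raked legs top out at the beam's underside, so that is the highest point.


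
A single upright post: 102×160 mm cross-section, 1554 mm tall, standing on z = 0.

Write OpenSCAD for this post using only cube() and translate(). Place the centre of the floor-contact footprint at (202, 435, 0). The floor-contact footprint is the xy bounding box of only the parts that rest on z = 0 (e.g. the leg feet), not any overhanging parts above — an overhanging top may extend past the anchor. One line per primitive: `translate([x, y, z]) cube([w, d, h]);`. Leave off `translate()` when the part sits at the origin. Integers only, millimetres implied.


translate([151, 355, 0]) cube([102, 160, 1554]);


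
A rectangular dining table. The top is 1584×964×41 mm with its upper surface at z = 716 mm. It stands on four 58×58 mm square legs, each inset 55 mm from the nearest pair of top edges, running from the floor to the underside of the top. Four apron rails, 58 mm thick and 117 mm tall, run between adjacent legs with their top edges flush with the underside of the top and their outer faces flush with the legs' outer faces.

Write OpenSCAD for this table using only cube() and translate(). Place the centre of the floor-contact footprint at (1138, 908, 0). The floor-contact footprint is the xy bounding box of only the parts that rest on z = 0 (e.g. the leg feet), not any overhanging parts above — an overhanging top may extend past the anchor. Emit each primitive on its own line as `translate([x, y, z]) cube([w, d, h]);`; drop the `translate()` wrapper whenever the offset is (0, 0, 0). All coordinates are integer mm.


translate([346, 426, 675]) cube([1584, 964, 41]);
translate([401, 481, 0]) cube([58, 58, 675]);
translate([1817, 481, 0]) cube([58, 58, 675]);
translate([401, 1277, 0]) cube([58, 58, 675]);
translate([1817, 1277, 0]) cube([58, 58, 675]);
translate([459, 481, 558]) cube([1358, 58, 117]);
translate([459, 1277, 558]) cube([1358, 58, 117]);
translate([401, 539, 558]) cube([58, 738, 117]);
translate([1817, 539, 558]) cube([58, 738, 117]);


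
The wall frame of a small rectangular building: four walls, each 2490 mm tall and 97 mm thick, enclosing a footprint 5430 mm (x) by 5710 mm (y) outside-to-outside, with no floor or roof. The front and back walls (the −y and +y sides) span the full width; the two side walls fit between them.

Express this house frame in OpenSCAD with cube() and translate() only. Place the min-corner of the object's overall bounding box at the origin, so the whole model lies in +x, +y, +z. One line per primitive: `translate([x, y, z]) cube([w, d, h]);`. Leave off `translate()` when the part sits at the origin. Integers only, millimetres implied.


cube([5430, 97, 2490]);
translate([0, 5613, 0]) cube([5430, 97, 2490]);
translate([0, 97, 0]) cube([97, 5516, 2490]);
translate([5333, 97, 0]) cube([97, 5516, 2490]);


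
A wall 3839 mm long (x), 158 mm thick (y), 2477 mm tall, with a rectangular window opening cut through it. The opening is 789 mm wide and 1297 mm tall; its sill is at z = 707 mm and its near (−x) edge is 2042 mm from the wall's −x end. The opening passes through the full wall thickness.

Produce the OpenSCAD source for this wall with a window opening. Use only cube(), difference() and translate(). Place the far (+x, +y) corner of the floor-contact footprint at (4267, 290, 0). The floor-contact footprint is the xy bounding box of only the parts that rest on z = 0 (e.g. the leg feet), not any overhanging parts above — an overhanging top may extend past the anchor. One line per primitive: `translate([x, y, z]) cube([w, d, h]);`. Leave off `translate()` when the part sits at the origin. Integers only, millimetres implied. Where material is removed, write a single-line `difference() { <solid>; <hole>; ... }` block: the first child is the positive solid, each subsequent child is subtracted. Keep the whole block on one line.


difference() { translate([428, 132, 0]) cube([3839, 158, 2477]); translate([2470, 132, 707]) cube([789, 158, 1297]); }


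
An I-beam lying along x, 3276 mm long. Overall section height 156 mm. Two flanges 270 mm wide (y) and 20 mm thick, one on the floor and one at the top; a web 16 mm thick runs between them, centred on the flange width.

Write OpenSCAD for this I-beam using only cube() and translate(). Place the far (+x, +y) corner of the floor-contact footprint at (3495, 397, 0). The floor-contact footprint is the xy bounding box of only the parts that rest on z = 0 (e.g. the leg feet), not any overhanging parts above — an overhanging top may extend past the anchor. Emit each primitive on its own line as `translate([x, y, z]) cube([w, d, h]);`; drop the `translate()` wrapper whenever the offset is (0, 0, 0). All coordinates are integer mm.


translate([219, 127, 0]) cube([3276, 270, 20]);
translate([219, 254, 20]) cube([3276, 16, 116]);
translate([219, 127, 136]) cube([3276, 270, 20]);


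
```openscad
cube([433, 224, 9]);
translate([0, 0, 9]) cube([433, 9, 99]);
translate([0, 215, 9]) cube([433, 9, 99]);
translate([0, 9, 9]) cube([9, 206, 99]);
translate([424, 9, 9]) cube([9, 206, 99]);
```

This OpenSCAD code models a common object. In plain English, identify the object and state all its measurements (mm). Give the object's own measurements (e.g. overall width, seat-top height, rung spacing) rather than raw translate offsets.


An open-topped rectangular box: outside dimensions 433×224×108 mm, with a uniform wall and base thickness of 9 mm. The base is a full 433×224 slab on the floor; four walls sit on top of the base. The front and back walls (the −y and +y sides) span the full width; the two side walls fit between them.


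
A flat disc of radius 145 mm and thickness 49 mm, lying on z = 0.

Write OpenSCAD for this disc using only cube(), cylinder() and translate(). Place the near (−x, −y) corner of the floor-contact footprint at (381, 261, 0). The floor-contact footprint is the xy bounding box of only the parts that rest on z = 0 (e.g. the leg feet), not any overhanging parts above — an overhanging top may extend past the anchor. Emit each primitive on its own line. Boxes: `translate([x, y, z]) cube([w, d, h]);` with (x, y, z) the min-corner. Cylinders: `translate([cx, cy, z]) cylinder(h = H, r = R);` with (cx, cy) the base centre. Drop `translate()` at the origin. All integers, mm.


translate([526, 406, 0]) cylinder(h = 49, r = 145);


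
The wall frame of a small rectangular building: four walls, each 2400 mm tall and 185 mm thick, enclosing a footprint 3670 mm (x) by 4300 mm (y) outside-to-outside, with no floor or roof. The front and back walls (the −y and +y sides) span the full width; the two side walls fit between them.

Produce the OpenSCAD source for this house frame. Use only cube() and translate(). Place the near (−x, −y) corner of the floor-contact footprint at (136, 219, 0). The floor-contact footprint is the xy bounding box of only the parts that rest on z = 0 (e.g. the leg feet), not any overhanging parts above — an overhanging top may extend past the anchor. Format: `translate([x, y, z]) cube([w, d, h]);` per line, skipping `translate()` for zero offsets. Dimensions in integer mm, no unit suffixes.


translate([136, 219, 0]) cube([3670, 185, 2400]);
translate([136, 4334, 0]) cube([3670, 185, 2400]);
translate([136, 404, 0]) cube([185, 3930, 2400]);
translate([3621, 404, 0]) cube([185, 3930, 2400]);


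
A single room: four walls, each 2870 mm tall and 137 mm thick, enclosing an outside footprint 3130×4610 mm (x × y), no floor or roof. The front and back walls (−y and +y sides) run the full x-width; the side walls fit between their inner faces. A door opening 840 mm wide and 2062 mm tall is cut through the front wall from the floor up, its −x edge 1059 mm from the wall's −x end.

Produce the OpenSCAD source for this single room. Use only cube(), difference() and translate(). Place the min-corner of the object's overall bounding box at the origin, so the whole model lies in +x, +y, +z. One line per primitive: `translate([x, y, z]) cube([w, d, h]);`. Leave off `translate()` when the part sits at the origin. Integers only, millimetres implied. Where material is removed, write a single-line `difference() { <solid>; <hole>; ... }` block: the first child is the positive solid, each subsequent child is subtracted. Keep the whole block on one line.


difference() { cube([3130, 137, 2870]); translate([1059, 0, 0]) cube([840, 137, 2062]); }
translate([0, 4473, 0]) cube([3130, 137, 2870]);
translate([0, 137, 0]) cube([137, 4336, 2870]);
translate([2993, 137, 0]) cube([137, 4336, 2870]);


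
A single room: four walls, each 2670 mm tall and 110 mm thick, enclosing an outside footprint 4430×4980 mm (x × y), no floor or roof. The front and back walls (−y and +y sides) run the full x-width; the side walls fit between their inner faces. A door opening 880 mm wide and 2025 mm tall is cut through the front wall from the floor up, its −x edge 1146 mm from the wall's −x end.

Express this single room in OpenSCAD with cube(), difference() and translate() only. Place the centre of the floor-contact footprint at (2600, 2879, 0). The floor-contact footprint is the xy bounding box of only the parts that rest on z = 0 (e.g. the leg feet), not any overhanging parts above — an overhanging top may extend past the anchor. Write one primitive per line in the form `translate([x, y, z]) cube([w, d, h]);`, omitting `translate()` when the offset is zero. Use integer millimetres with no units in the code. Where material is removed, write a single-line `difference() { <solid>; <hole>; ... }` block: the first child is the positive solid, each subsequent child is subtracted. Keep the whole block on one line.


difference() { translate([385, 389, 0]) cube([4430, 110, 2670]); translate([1531, 389, 0]) cube([880, 110, 2025]); }
translate([385, 5259, 0]) cube([4430, 110, 2670]);
translate([385, 499, 0]) cube([110, 4760, 2670]);
translate([4705, 499, 0]) cube([110, 4760, 2670]);


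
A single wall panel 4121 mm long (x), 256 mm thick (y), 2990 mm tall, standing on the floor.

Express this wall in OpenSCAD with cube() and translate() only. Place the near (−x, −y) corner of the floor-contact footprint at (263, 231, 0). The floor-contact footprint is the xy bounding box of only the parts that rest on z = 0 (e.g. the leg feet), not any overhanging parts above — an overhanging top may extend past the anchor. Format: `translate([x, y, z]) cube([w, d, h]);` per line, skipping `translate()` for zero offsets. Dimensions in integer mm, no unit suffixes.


translate([263, 231, 0]) cube([4121, 256, 2990]);


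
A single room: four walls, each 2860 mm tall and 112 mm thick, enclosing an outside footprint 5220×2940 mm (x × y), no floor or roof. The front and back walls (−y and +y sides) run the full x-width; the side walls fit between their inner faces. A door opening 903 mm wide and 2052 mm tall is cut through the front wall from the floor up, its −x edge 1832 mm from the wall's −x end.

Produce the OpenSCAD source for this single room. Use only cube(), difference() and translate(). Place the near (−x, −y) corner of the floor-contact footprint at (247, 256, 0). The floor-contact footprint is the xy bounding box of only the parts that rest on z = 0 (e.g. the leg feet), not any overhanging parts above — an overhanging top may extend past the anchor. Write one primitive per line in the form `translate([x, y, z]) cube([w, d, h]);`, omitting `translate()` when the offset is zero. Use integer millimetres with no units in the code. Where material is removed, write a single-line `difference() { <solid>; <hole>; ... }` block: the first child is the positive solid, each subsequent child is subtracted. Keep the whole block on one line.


difference() { translate([247, 256, 0]) cube([5220, 112, 2860]); translate([2079, 256, 0]) cube([903, 112, 2052]); }
translate([247, 3084, 0]) cube([5220, 112, 2860]);
translate([247, 368, 0]) cube([112, 2716, 2860]);
translate([5355, 368, 0]) cube([112, 2716, 2860]);


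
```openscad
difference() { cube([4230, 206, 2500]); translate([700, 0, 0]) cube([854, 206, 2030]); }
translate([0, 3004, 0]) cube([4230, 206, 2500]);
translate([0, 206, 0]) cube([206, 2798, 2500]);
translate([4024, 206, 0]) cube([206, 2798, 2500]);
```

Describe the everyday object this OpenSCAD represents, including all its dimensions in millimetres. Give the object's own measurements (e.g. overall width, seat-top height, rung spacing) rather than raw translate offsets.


A single room: four walls, each 2500 mm tall and 206 mm thick, enclosing an outside footprint 4230×3210 mm (x × y), no floor or roof. The front and back walls (−y and +y sides) run the full x-width; the side walls fit between their inner faces. A door opening 854 mm wide and 2030 mm tall is cut through the front wall from the floor up, its −x edge 700 mm from the wall's −x end.


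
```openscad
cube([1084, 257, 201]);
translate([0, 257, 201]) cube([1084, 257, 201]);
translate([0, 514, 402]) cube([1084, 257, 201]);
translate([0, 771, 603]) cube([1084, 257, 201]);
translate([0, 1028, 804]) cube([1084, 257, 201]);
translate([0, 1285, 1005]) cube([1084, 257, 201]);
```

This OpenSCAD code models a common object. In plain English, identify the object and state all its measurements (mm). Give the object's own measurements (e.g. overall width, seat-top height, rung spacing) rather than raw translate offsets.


A straight staircase of 6 solid steps. Each step is 1084 mm wide (x), 257 mm deep (y, the going) and 201 mm tall (the rise). The first step rests on the floor; each subsequent step sits one going further in +y and one rise higher in +z, directly behind and above the previous step with no overlap.


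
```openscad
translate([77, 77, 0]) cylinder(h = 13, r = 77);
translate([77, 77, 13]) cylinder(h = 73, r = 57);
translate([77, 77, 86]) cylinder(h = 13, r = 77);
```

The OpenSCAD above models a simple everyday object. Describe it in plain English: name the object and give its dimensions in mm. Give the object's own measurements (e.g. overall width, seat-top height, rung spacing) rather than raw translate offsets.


A spool: two coaxial disc flanges of radius 77 mm and thickness 13 mm, joined by a core cylinder of radius 57 mm and height 73 mm. The lower flange rests on z = 0 and the three cylinders share a vertical axis.


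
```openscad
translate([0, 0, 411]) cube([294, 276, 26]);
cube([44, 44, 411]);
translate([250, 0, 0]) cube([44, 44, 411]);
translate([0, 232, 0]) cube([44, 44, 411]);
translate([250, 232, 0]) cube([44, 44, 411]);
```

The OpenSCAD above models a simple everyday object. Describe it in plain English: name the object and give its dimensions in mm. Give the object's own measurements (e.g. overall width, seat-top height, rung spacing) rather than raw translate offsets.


A four-legged stool. The seat is a 294×276×26 mm slab whose top surface is at z = 437 mm; four square legs, each 44×44 mm in cross-section, run from the floor (z = 0) to the underside of the seat, each flush with a corner of the seat.


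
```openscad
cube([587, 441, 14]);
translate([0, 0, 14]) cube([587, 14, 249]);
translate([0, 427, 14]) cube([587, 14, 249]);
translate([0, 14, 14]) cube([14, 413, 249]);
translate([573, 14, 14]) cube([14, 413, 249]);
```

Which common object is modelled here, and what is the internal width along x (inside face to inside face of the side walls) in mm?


An open box. The internal width is 559 mm.

A 587×441 base slab with four walls standing on it — an open box. The base is 587 mm wide and the walls are 14 mm thick, so the internal width is 587 − 2 × 14 = 559 mm.


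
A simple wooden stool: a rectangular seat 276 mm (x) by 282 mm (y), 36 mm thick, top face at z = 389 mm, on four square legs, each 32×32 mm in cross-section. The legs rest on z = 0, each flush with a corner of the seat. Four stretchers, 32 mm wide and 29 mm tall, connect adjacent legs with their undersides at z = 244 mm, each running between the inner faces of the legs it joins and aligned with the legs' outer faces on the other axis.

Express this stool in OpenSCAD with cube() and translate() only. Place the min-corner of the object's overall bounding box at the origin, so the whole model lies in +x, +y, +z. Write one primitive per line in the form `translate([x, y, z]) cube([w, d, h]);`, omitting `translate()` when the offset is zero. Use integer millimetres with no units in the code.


// leg_h = 389 - 36 = 353
// stretcher span = 276 - 2*32 = 212
translate([0, 0, 353]) cube([276, 282, 36]);
cube([32, 32, 353]);
translate([244, 0, 0]) cube([32, 32, 353]);
translate([0, 250, 0]) cube([32, 32, 353]);
translate([244, 250, 0]) cube([32, 32, 353]);
translate([32, 0, 244]) cube([212, 32, 29]);
translate([32, 250, 244]) cube([212, 32, 29]);
translate([0, 32, 244]) cube([32, 218, 29]);
translate([244, 32, 244]) cube([32, 218, 29]);


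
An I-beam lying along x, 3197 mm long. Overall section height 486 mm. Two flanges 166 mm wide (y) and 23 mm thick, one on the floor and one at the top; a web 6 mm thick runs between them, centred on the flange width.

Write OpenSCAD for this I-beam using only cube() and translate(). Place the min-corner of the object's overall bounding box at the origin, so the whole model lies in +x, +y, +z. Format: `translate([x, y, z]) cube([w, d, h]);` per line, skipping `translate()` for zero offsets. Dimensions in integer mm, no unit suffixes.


cube([3197, 166, 23]);
translate([0, 80, 23]) cube([3197, 6, 440]);
translate([0, 0, 463]) cube([3197, 166, 23]);


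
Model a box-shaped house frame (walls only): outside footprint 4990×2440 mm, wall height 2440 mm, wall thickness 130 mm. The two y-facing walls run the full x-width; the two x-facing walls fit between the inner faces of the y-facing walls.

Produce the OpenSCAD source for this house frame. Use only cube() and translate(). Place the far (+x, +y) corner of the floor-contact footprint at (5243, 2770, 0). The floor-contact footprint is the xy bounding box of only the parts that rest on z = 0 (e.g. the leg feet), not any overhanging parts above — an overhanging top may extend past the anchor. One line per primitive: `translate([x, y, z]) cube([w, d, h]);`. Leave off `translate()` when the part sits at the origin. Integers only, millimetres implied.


translate([253, 330, 0]) cube([4990, 130, 2440]);
translate([253, 2640, 0]) cube([4990, 130, 2440]);
translate([253, 460, 0]) cube([130, 2180, 2440]);
translate([5113, 460, 0]) cube([130, 2180, 2440]);


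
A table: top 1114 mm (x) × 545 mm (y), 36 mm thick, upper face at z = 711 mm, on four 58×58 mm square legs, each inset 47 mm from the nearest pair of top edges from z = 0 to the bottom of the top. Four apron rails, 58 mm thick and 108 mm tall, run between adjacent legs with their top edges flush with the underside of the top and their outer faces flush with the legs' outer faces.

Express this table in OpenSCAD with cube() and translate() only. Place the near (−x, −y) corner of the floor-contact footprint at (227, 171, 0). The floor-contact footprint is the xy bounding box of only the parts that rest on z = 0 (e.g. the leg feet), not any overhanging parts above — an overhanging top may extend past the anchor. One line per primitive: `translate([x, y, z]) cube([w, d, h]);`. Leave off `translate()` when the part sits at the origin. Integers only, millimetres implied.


translate([180, 124, 675]) cube([1114, 545, 36]);
translate([227, 171, 0]) cube([58, 58, 675]);
translate([1189, 171, 0]) cube([58, 58, 675]);
translate([227, 564, 0]) cube([58, 58, 675]);
translate([1189, 564, 0]) cube([58, 58, 675]);
translate([285, 171, 567]) cube([904, 58, 108]);
translate([285, 564, 567]) cube([904, 58, 108]);
translate([227, 229, 567]) cube([58, 335, 108]);
translate([1189, 229, 567]) cube([58, 335, 108]);


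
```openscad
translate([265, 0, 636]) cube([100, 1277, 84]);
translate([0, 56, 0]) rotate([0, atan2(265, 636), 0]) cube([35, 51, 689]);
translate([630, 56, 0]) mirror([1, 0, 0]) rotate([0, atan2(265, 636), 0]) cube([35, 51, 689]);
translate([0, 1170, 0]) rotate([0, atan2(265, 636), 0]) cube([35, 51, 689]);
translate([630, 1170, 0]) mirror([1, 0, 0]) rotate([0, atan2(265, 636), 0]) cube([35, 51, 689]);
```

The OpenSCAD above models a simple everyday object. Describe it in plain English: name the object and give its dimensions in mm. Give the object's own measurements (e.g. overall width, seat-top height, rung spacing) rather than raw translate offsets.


A sawhorse. A 100×1277×84 mm beam (x, y, z) sits on two A-frame leg pairs. Each pair is two raked legs of 35×51 mm section (51 mm along y) splaying symmetrically in x. Each leg rises 636 mm vertically over 265 mm of horizontal reach and is 689 mm long along its own axis. Every leg's outer bottom edge rests on the floor and its outer top edge meets a bottom edge of the beam — the left legs (tilting toward +x) meet the beam's −x bottom edge, the right legs (their mirror images, tilting toward −x) meet its +x bottom edge — so the leg tops tuck under the beam, the beam's underside is 636 mm above the floor, and the feet are 630 mm apart outside-to-outside with the beam centred between them. The two leg pairs are set in 56 mm from either end of the beam.


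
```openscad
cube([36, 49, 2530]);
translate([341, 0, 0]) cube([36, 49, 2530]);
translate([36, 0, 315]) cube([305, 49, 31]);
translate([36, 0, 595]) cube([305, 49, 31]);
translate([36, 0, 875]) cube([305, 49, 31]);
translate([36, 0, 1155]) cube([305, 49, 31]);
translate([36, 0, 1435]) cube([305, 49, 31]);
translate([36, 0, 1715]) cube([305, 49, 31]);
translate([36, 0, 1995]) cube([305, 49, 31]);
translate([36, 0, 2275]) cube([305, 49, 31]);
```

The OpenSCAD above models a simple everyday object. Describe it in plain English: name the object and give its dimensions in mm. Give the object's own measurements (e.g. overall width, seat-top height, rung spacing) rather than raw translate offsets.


A straight ladder. Two 36×49 mm vertical rails, 2530 mm tall, stand 377 mm apart (outside-to-outside) with their front faces coplanar on the −y side. 8 rungs, each 49 mm deep and 31 mm tall, span between the inner faces of the rails, front faces flush with the rails. The lowest rung's underside is at z = 315 mm and rungs are spaced 280 mm apart (underside to underside).


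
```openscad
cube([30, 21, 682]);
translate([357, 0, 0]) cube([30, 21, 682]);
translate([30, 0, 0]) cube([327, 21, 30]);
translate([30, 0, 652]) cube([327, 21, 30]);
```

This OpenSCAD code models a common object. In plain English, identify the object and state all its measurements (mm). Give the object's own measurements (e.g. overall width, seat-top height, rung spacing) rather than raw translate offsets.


A rectangular picture frame lying in the x–z plane (depth along y). The opening is 327 mm wide (x) by 622 mm tall (z), surrounded by a border 30 mm wide on all four sides. The frame is 21 mm deep and is made of two full-height vertical stiles with two horizontal rails fitted between them.


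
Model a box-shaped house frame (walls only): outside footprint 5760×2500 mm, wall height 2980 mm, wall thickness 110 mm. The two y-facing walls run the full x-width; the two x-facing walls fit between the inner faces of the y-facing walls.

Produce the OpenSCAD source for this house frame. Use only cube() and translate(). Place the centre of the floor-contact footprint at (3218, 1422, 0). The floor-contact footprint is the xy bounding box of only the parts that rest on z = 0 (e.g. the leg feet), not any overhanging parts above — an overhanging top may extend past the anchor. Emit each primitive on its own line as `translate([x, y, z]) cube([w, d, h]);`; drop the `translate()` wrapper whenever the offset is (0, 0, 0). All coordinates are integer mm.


translate([338, 172, 0]) cube([5760, 110, 2980]);
translate([338, 2562, 0]) cube([5760, 110, 2980]);
translate([338, 282, 0]) cube([110, 2280, 2980]);
translate([5988, 282, 0]) cube([110, 2280, 2980]);


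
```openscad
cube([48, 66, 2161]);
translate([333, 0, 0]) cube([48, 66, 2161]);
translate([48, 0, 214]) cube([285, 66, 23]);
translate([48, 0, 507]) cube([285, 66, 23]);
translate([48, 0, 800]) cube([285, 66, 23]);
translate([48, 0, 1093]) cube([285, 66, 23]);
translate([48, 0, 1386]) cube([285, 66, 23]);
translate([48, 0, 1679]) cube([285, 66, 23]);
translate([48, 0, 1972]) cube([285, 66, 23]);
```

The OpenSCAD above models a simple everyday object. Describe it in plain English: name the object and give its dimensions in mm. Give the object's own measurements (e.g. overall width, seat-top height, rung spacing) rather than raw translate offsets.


A straight ladder. Two 48×66 mm vertical rails, 2161 mm tall, stand 381 mm apart (outside-to-outside) with their front faces coplanar on the −y side. 7 rungs, each 66 mm deep and 23 mm tall, span between the inner faces of the rails, front faces flush with the rails. The lowest rung's underside is at z = 214 mm and rungs are spaced 293 mm apart (underside to underside).


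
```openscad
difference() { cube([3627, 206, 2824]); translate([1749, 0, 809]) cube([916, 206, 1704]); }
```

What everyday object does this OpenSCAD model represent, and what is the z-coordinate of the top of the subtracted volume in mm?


A wall with a window opening. The window head height is 2513 mm.

A wall with a rectangular opening subtracted — a window. Sill at z = 809, opening 1704 mm tall, so the head is at 809 + 1704 = 2513 mm.


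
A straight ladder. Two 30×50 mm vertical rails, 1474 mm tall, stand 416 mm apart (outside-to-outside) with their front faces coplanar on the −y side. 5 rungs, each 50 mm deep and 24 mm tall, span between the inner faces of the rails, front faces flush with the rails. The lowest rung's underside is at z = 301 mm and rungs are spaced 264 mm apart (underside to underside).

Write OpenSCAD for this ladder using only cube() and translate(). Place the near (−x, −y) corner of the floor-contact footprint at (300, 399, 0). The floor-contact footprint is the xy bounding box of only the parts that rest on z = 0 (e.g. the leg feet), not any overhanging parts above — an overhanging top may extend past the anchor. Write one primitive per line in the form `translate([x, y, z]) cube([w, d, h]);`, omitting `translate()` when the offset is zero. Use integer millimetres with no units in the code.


// rung span = 416 - 2*30 = 356
// rung[k] z = 301 + k*264
translate([300, 399, 0]) cube([30, 50, 1474]);
translate([686, 399, 0]) cube([30, 50, 1474]);
translate([330, 399, 301]) cube([356, 50, 24]);
translate([330, 399, 565]) cube([356, 50, 24]);
translate([330, 399, 829]) cube([356, 50, 24]);
translate([330, 399, 1093]) cube([356, 50, 24]);
translate([330, 399, 1357]) cube([356, 50, 24]);


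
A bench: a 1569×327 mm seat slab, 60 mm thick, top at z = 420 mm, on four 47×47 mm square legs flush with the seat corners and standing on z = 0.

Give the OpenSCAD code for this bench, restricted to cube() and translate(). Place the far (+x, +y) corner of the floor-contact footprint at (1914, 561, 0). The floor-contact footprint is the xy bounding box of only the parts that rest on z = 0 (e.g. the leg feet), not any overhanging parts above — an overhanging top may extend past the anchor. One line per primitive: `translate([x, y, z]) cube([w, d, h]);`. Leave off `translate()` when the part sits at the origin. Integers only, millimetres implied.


// leg_h = 420 − 60 = 360
translate([345, 234, 360]) cube([1569, 327, 60]);
translate([345, 234, 0]) cube([47, 47, 360]);
translate([345, 514, 0]) cube([47, 47, 360]);
translate([1867, 234, 0]) cube([47, 47, 360]);
translate([1867, 514, 0]) cube([47, 47, 360]);


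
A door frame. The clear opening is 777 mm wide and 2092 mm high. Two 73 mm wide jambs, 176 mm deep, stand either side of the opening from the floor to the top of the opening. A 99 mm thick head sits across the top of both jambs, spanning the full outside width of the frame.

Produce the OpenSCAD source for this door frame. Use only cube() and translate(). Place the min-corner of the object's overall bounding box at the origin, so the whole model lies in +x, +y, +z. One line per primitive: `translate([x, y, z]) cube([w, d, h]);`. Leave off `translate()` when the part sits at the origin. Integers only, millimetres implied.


cube([73, 176, 2092]);
translate([850, 0, 0]) cube([73, 176, 2092]);
translate([0, 0, 2092]) cube([923, 176, 99]);


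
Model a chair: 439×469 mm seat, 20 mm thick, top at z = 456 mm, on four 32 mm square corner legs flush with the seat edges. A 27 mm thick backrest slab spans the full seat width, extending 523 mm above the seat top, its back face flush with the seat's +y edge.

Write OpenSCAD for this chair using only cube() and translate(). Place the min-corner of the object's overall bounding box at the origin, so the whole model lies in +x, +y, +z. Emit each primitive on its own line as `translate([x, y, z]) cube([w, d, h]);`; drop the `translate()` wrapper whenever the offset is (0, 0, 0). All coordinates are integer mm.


translate([0, 0, 436]) cube([439, 469, 20]);
cube([32, 32, 436]);
translate([407, 0, 0]) cube([32, 32, 436]);
translate([0, 437, 0]) cube([32, 32, 436]);
translate([407, 437, 0]) cube([32, 32, 436]);
translate([0, 442, 456]) cube([439, 27, 523]);


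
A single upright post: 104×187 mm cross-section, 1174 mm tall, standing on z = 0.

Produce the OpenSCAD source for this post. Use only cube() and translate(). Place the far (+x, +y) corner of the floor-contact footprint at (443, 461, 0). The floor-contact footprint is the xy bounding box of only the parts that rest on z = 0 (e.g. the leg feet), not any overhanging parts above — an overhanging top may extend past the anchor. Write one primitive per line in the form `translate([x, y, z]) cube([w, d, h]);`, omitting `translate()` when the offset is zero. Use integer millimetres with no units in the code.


translate([339, 274, 0]) cube([104, 187, 1174]);


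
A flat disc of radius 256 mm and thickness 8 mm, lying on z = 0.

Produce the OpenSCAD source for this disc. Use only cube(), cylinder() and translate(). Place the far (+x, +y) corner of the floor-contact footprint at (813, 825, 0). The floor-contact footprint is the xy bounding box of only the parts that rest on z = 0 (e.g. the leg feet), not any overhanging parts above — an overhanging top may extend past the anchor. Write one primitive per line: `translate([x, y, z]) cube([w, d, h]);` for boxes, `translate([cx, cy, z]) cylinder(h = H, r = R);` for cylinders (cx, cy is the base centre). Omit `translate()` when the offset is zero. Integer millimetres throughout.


translate([557, 569, 0]) cylinder(h = 8, r = 256);


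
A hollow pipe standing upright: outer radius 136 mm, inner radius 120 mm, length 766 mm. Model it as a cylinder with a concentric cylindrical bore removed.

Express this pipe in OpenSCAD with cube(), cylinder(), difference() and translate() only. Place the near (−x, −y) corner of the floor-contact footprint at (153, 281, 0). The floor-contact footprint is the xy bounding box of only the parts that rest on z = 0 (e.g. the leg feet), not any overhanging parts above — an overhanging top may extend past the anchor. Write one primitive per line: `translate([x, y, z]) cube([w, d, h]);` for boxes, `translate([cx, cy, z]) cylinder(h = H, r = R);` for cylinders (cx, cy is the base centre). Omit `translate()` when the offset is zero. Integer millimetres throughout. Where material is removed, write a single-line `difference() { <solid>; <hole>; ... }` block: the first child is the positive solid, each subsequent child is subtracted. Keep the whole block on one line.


difference() { translate([289, 417, 0]) cylinder(h = 766, r = 136); translate([289, 417, 0]) cylinder(h = 766, r = 120); }


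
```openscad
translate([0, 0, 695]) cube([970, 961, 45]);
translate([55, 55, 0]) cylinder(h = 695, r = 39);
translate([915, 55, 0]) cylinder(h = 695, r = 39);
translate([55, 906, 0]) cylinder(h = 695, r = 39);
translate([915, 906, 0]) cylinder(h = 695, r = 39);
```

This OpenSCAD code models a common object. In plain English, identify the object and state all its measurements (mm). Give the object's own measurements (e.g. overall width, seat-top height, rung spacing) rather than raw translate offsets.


A rectangular dining table. The top is 970×961×45 mm with its upper surface at z = 740 mm. It stands on four round legs of 78 mm diameter, each leg's bounding box inset 16 mm from the nearest pair of top edges, running from the floor to the underside of the top.


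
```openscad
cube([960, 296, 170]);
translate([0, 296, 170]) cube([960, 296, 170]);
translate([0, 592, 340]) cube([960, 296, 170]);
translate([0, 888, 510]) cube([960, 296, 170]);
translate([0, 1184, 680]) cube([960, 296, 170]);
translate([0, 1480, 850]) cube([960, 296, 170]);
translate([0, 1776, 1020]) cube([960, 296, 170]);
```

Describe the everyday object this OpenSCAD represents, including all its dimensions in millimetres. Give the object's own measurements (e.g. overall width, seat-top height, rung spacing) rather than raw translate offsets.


A straight staircase of 7 solid steps. Each step is 960 mm wide (x), 296 mm deep (y, the going) and 170 mm tall (the rise). The first step rests on the floor; each subsequent step sits one going further in +y and one rise higher in +z, directly behind and above the previous step with no overlap.


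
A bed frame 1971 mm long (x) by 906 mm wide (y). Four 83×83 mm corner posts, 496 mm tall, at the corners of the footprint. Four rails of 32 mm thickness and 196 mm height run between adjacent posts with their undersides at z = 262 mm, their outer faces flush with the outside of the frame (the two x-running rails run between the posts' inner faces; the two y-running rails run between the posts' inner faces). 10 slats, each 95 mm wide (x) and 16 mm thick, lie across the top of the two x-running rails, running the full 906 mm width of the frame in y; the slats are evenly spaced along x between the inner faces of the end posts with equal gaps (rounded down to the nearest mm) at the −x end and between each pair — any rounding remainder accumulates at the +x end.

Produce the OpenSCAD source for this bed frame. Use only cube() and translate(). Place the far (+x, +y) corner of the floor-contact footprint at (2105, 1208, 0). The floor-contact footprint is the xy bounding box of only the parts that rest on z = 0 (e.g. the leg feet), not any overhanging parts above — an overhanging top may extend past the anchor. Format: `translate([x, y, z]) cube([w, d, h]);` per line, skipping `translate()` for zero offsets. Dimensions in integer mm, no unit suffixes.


// slat z = rail_z + rail_h = 262 + 196 = 458
// slat gap = ⌊(1805 − 10·95) / 11⌋ = 77
translate([134, 302, 0]) cube([83, 83, 496]);
translate([134, 1125, 0]) cube([83, 83, 496]);
translate([2022, 302, 0]) cube([83, 83, 496]);
translate([2022, 1125, 0]) cube([83, 83, 496]);
translate([217, 302, 262]) cube([1805, 32, 196]);
translate([217, 1176, 262]) cube([1805, 32, 196]);
translate([134, 385, 262]) cube([32, 740, 196]);
translate([2073, 385, 262]) cube([32, 740, 196]);
translate([294, 302, 458]) cube([95, 906, 16]);
translate([466, 302, 458]) cube([95, 906, 16]);
translate([638, 302, 458]) cube([95, 906, 16]);
translate([810, 302, 458]) cube([95, 906, 16]);
translate([982, 302, 458]) cube([95, 906, 16]);
translate([1154, 302, 458]) cube([95, 906, 16]);
translate([1326, 302, 458]) cube([95, 906, 16]);
translate([1498, 302, 458]) cube([95, 906, 16]);
translate([1670, 302, 458]) cube([95, 906, 16]);
translate([1842, 302, 458]) cube([95, 906, 16]);


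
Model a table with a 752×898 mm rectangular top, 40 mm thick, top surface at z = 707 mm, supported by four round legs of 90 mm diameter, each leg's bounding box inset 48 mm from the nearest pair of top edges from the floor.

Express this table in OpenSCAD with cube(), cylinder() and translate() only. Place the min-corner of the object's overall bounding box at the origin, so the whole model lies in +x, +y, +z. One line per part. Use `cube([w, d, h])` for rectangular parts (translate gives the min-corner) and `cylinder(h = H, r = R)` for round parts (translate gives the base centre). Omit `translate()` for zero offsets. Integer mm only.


translate([0, 0, 667]) cube([752, 898, 40]);
translate([93, 93, 0]) cylinder(h = 667, r = 45);
translate([659, 93, 0]) cylinder(h = 667, r = 45);
translate([93, 805, 0]) cylinder(h = 667, r = 45);
translate([659, 805, 0]) cylinder(h = 667, r = 45);


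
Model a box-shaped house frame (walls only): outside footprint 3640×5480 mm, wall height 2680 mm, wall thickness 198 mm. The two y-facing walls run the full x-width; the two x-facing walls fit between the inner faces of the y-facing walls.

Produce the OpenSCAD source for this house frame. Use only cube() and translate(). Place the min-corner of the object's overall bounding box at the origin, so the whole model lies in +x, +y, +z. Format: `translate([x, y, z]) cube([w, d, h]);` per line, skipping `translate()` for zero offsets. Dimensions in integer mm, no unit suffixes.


cube([3640, 198, 2680]);
translate([0, 5282, 0]) cube([3640, 198, 2680]);
translate([0, 198, 0]) cube([198, 5084, 2680]);
translate([3442, 198, 0]) cube([198, 5084, 2680]);


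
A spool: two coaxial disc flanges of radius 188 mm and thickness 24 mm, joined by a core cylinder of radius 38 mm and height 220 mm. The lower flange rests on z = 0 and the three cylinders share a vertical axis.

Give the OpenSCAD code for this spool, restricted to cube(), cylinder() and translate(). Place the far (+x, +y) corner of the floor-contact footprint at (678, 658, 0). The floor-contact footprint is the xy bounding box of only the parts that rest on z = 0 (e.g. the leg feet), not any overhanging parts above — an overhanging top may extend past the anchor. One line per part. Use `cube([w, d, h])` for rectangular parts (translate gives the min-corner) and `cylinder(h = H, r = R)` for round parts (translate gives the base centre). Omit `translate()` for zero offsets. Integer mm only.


translate([490, 470, 0]) cylinder(h = 24, r = 188);
translate([490, 470, 24]) cylinder(h = 220, r = 38);
translate([490, 470, 244]) cylinder(h = 24, r = 188);


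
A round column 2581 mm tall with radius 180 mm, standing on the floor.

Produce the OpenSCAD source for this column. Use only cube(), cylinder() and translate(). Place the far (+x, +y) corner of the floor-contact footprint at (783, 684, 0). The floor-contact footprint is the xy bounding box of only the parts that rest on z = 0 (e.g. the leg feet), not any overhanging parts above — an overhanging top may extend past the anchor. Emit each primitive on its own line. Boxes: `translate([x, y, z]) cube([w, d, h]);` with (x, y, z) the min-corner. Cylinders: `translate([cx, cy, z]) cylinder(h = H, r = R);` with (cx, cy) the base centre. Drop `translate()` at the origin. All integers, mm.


translate([603, 504, 0]) cylinder(h = 2581, r = 180);


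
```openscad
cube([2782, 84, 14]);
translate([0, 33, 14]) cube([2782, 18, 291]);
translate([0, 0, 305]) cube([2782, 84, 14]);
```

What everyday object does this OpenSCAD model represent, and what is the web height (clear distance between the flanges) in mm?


An I-beam. The web height is 291 mm.

Two wide flanges with a thin centred web — an I-beam. Overall 319 mm minus two 14 mm flanges gives a web of 319 − 2·14 = 291 mm.
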